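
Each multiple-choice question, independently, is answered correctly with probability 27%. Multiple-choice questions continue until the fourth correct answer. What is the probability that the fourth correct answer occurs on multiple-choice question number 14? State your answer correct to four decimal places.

0.0653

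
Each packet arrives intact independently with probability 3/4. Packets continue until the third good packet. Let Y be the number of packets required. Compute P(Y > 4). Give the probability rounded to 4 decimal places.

0.2617

Needing more than 4 packets ⇔ fewer than 3 successes in the first 4. With X ~ Binomial(4, 0.75), P(Y > 4) = P(X ≤ 2).
  k=0: C(4,0)·0.75^0·0.25^4 = 0.003906
  k=1: C(4,1)·0.75^1·0.25^3 = 0.046875
  k=2: C(4,2)·0.75^2·0.25^2 = 0.210938
P(X ≤ 2) = 0.261719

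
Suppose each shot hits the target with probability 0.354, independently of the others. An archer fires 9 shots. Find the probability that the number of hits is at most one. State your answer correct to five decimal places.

0.11622

X ~ Binomial(9, 0.354); P(X ≤ 1) = Σ C(9,k) p^k (1−p)^(9−k) over k:
  k=0: C(9,0)·0.354^0·0.646^9 = 0.0195926
  k=1: C(9,1)·0.354^1·0.646^8 = 0.0966287
Total = 0.1162213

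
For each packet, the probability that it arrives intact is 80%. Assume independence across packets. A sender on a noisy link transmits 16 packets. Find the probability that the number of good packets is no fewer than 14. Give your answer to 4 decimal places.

0.3518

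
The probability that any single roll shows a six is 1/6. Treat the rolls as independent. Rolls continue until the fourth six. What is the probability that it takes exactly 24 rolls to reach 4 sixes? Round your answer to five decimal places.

0.03564

Y = trial on which the fourth success occurs; negative binomial, r=4, p=0.166667.
P(Y=24) = C(23,3) · p^4 · (1−p)^20
= 1771 · 0.0007716 · 0.026084 = 0.0356442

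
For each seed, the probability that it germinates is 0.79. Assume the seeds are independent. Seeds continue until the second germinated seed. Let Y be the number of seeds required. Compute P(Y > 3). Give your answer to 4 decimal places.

0.1138

Needing more than 3 seeds ⇔ fewer than 2 successes in the first 3. With X ~ Binomial(3, 0.79), P(Y > 3) = P(X ≤ 1).
  k=0: C(3,0)·0.79^0·0.21^3 = 0.009261
  k=1: C(3,1)·0.79^1·0.21^2 = 0.104517
P(X ≤ 1) = 0.113778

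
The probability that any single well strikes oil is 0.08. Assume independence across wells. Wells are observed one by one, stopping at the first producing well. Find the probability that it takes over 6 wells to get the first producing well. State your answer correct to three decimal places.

Y = number of wells to the first success; geometric, p = 0.08.
P(Y > 6) = P(first 6 all fail) = (1−p)^6 = 0.60636

0.606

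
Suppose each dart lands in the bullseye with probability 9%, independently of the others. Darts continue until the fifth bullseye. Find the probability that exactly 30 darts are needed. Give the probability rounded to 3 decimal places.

0.013

Y = trial on which the fifth success occurs; negative binomial, r=5, p=0.09.
P(Y=30) = C(29,4) · p^5 · (1−p)^25
= 23751 · 5.9049e-06 · 0.094631 = 0.01327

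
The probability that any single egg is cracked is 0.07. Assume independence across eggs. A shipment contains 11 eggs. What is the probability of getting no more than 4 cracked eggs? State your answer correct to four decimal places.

X ~ Binomial(11, 0.07); P(X ≤ 4) = Σ C(11,k) p^k (1−p)^(11−k) over k:
  k=0: C(11,0)·0.07^0·0.93^11 = 0.450104
  k=1: C(11,1)·0.07^1·0.93^10 = 0.372666
  k=2: C(11,2)·0.07^2·0.93^9 = 0.140251
  k=3: C(11,3)·0.07^3·0.93^8 = 0.031670
  k=4: C(11,4)·0.07^4·0.93^7 = 0.004767
Total = 0.999458

0.9995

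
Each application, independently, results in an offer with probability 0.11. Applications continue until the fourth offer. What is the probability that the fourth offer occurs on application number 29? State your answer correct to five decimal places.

Y = trial on which the fourth success occurs; negative binomial, r=4, p=0.11.
P(Y=29) = C(28,3) · p^4 · (1−p)^25
= 3276 · 0.00014641 · 0.054294 = 0.0260414

0.02604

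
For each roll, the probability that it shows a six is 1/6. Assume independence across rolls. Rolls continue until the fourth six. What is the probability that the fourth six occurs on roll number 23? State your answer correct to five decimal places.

Y = trial on which the fourth success occurs; negative binomial, r=4, p=0.166667.
P(Y=23) = C(22,3) · p^4 · (1−p)^19
= 1540 · 0.0007716 · 0.031301 = 0.0371939

0.03719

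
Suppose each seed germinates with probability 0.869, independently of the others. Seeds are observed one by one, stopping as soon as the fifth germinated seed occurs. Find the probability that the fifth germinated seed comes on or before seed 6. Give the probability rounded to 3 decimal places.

Finishing within 6 seeds ⇔ at least 5 successes in the first 6. With X ~ Binomial(6, 0.869), P(Y ≤ 6) = 1 − P(X ≤ 4).
  k=0: C(6,0)·0.869^0·0.131^6 = 0.00001
  k=1: C(6,1)·0.869^1·0.131^5 = 0.00020
  k=2: C(6,2)·0.869^2·0.131^4 = 0.00334
  k=3: C(6,3)·0.869^3·0.131^3 = 0.02951
  k=4: C(6,4)·0.869^4·0.131^2 = 0.14680
1 − 0.17984 = 0.82016

0.820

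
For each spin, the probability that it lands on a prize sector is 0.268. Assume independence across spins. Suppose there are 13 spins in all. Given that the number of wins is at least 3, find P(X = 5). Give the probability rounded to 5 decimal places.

X ~ Binomial(13, 0.268). Want P(X=5 | X≥3) = P(X=5) / P(X≥3).
P(X=5) = C(13,5)·0.268^5·0.732^8 = 0.1466700
P(X≥3) = 1 − 0.0173238 − 0.0824539 − 0.1811282 = 0.7190941
Ratio = 0.1466700 / 0.7190941 = 0.2039649

0.20396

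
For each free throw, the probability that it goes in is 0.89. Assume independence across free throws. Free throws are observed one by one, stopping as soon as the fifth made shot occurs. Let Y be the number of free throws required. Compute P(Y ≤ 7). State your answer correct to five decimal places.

0.96688

Finishing within 7 free throws ⇔ at least 5 successes in the first 7. With X ~ Binomial(7, 0.89), P(Y ≤ 7) = 1 − P(X ≤ 4).
  k=0: C(7,0)·0.89^0·0.11^7 = 0.0000002
  k=1: C(7,1)·0.89^1·0.11^6 = 0.0000110
  k=2: C(7,2)·0.89^2·0.11^5 = 0.0002679
  k=3: C(7,3)·0.89^3·0.11^4 = 0.0036125
  k=4: C(7,4)·0.89^4·0.11^3 = 0.0292285
1 − 0.0331201 = 0.9668799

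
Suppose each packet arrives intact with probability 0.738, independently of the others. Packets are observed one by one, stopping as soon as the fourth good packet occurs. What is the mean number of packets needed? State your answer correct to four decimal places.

5.4201

Y = total packets until the fourth success; negative binomial with r=4, p=0.738.
E[Y] = r / p = 4 / 0.738 = 5.420054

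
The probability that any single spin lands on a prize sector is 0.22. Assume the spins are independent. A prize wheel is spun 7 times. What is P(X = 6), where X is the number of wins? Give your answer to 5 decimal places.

0.00062

X ~ Binomial(n=7, p=0.22).
P(X=6) = C(7,6) · p^6 · (1−p)^1
= 7 · 0.00011338 · 0.78 = 0.0006191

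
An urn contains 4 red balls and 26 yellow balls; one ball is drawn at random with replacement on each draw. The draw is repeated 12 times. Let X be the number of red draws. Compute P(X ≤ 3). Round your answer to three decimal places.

X ~ Binomial(12, 0.133333); P(X ≤ 3) = Σ C(12,k) p^k (1−p)^(12−k) over k:
  k=0: C(12,0)·0.133333^0·0.866667^12 = 0.17957
  k=1: C(12,1)·0.133333^1·0.866667^11 = 0.33151
  k=2: C(12,2)·0.133333^2·0.866667^10 = 0.28051
  k=3: C(12,3)·0.133333^3·0.866667^9 = 0.14385
Total = 0.93543

0.935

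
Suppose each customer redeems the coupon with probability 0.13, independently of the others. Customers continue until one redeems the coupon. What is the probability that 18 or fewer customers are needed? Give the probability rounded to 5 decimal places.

0.91846

Y = number of customers to the first success; geometric, p = 0.13.
P(Y ≤ 18) = 1 − (1−p)^18 = 1 − 0.0815355 = 0.9184645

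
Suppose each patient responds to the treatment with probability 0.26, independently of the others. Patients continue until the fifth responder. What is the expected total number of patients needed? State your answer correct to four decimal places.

Y = total patients until the fifth success; negative binomial with r=5, p=0.26.
E[Y] = r / p = 5 / 0.26 = 19.230769

19.2308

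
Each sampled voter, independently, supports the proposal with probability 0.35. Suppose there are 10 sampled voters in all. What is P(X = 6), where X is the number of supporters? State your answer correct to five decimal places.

0.06891

X ~ Binomial(n=10, p=0.35).
P(X=6) = C(10,6) · p^6 · (1−p)^4
= 210 · 0.0018383 · 0.17851 = 0.0689098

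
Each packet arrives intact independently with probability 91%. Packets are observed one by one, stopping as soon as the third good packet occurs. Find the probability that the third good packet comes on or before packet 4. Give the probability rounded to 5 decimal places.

0.95704

Finishing within 4 packets ⇔ at least 3 successes in the first 4. With X ~ Binomial(4, 0.91), P(Y ≤ 4) = 1 − P(X ≤ 2).
  k=0: C(4,0)·0.91^0·0.09^4 = 0.0000656
  k=1: C(4,1)·0.91^1·0.09^3 = 0.0026536
  k=2: C(4,2)·0.91^2·0.09^2 = 0.0402457
1 − 0.0429648 = 0.9570352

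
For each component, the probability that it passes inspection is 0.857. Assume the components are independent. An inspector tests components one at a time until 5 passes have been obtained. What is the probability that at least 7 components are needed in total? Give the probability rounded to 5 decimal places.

Needing more than 6 components ⇔ fewer than 5 successes in the first 6. With X ~ Binomial(6, 0.857), P(Y > 6) = P(X ≤ 4).
  k=0: C(6,0)·0.857^0·0.143^6 = 0.0000086
  k=1: C(6,1)·0.857^1·0.143^5 = 0.0003075
  k=2: C(6,2)·0.857^2·0.143^4 = 0.0046068
  k=3: C(6,3)·0.857^3·0.143^3 = 0.0368113
  k=4: C(6,4)·0.857^4·0.143^2 = 0.1654576
P(X ≤ 4) = 0.2071916

0.20719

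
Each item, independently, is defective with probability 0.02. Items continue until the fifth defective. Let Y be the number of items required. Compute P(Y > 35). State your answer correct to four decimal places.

0.9994

Needing more than 35 items ⇔ fewer than 5 successes in the first 35. With X ~ Binomial(35, 0.02), P(Y > 35) = P(X ≤ 4).
  k=0: C(35,0)·0.02^0·0.98^35 = 0.493075
  k=1: C(35,1)·0.02^1·0.98^34 = 0.352196
  k=2: C(35,2)·0.02^2·0.98^33 = 0.122191
  k=3: C(35,3)·0.02^3·0.98^32 = 0.027431
  k=4: C(35,4)·0.02^4·0.98^31 = 0.004478
P(X ≤ 4) = 0.999370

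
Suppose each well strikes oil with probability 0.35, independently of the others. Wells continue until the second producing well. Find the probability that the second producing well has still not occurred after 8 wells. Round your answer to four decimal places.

0.1691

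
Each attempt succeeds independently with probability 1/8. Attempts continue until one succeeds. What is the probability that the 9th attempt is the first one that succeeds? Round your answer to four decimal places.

0.0430

Geometric (trials to first success), p = 0.125.
P(Y = 9) = (1−p)^8 · p = 0.34361 · 0.125 = 0.042951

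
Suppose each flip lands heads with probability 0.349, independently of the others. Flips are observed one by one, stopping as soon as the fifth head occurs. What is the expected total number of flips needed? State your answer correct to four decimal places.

Y = total flips until the fifth success; negative binomial with r=5, p=0.349.
E[Y] = r / p = 5 / 0.349 = 14.326648

14.3266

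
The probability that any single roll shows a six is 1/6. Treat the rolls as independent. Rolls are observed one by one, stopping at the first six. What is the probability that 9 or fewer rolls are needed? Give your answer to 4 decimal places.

Y = number of rolls to the first success; geometric, p = 0.166667.
P(Y ≤ 9) = 1 − (1−p)^9 = 1 − 0.193807 = 0.806193

0.8062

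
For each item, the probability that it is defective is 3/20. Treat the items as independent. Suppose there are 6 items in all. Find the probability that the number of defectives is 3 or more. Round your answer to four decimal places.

X ~ Binomial(6, 0.15); P(X ≥ 3) = Σ C(6,k) p^k (1−p)^(6−k) over k:
  k=3: C(6,3)·0.15^3·0.85^3 = 0.041453
  k=4: C(6,4)·0.15^4·0.85^2 = 0.005486
  k=5: C(6,5)·0.15^5·0.85^1 = 0.000387
  k=6: C(6,6)·0.15^6·0.85^0 = 0.000011
Total = 0.047339

0.0473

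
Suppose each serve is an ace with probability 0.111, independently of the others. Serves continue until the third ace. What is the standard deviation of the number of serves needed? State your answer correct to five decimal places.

14.71257

Y = total serves until the third success; negative binomial with r=3, p=0.111.
SD(Y) = √[r(1−p)/p²] = √(216.4597029) = 14.7125696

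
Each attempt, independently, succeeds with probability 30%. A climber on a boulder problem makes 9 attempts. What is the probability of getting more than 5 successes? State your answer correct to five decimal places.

X ~ Binomial(9, 0.30); P(X ≥ 6) = Σ C(9,k) p^k (1−p)^(9−k) over k:
  k=6: C(9,6)·0.30^6·0.70^3 = 0.0210039
  k=7: C(9,7)·0.30^7·0.70^2 = 0.0038579
  k=8: C(9,8)·0.30^8·0.70^1 = 0.0004133
  k=9: C(9,9)·0.30^9·0.70^0 = 0.0000197
Total = 0.0252948

0.02529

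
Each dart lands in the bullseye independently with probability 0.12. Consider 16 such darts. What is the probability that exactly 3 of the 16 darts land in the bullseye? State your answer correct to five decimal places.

0.18366

X ~ Binomial(n=16, p=0.12).
P(X=3) = C(16,3) · p^3 · (1−p)^13
= 560 · 0.001728 · 0.18979 = 0.1836566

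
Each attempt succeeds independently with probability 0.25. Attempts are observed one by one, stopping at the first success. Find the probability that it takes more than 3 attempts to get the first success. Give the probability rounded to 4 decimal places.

0.4219

Y = number of attempts to the first success; geometric, p = 0.25.
P(Y > 3) = P(first 3 all fail) = (1−p)^3 = 0.421875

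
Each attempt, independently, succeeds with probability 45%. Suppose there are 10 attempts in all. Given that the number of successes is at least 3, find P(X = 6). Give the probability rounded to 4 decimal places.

0.1772

X ~ Binomial(10, 0.45). Want P(X=6 | X≥3) = P(X=6) / P(X≥3).
P(X=6) = C(10,6)·0.45^6·0.55^4 = 0.159568
P(X≥3) = 1 − 0.002533 − 0.020724 − 0.076303 = 0.900440
Ratio = 0.159568 / 0.900440 = 0.177211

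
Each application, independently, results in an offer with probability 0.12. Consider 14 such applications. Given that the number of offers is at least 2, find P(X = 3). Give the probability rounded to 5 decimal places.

0.29983

X ~ Binomial(14, 0.12). Want P(X=3 | X≥2) = P(X=3) / P(X≥2).
P(X=3) = C(14,3)·0.12^3·0.88^11 = 0.1541539
P(X≥2) = 1 − 0.1670157 − 0.3188482 = 0.5141360
Ratio = 0.1541539 / 0.5141360 = 0.2998310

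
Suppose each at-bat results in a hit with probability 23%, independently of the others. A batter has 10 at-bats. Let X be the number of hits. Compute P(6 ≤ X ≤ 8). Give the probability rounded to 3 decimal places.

X ~ Binomial(10, 0.23); P(6 ≤ X ≤ 8) = Σ C(10,k) p^k (1−p)^(10−k) over k:
  k=6: C(10,6)·0.23^6·0.77^4 = 0.01093
  k=7: C(10,7)·0.23^7·0.77^3 = 0.00187
  k=8: C(10,8)·0.23^8·0.77^2 = 0.00021
Total = 0.01300

0.013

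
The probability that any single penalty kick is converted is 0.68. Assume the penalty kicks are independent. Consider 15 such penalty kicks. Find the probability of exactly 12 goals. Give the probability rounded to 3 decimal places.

0.146

X ~ Binomial(n=15, p=0.68).
P(X=12) = C(15,12) · p^12 · (1−p)^3
= 455 · 0.0097748 · 0.032768 = 0.14574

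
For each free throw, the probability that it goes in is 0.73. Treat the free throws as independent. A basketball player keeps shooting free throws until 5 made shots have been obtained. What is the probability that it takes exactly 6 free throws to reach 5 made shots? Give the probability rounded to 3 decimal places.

Y = trial on which the fifth success occurs; negative binomial, r=5, p=0.73.
P(Y=6) = C(5,4) · p^5 · (1−p)^1
= 5 · 0.20731 · 0.27 = 0.27986

0.280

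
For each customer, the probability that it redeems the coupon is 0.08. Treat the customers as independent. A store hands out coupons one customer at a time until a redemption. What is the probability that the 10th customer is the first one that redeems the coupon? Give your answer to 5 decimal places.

0.03777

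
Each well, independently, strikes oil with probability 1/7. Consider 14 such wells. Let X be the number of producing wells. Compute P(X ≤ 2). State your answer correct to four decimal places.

0.6772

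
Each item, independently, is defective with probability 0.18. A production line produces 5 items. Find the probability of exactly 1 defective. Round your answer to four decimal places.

0.4069

X ~ Binomial(n=5, p=0.18).
P(X=1) = C(5,1) · p^1 · (1−p)^4
= 5 · 0.18 · 0.45212 = 0.406910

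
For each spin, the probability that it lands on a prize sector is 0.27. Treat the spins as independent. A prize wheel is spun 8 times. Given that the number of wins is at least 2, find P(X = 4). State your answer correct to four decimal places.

X ~ Binomial(8, 0.27). Want P(X=4 | X≥2) = P(X=4) / P(X≥2).
P(X=4) = C(8,4)·0.27^4·0.73^4 = 0.105644
P(X≥2) = 1 − 0.080646 − 0.238624 = 0.680730
Ratio = 0.105644 / 0.680730 = 0.155192

0.1552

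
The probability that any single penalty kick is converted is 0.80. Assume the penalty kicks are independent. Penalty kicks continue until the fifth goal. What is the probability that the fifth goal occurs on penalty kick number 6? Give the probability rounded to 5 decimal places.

Y = trial on which the fifth success occurs; negative binomial, r=5, p=0.80.
P(Y=6) = C(5,4) · p^5 · (1−p)^1
= 5 · 0.32768 · 0.2 = 0.3276800

0.32768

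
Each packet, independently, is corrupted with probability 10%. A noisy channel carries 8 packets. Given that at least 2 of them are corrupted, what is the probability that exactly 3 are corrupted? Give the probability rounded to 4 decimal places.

0.1769

X ~ Binomial(8, 0.10). Want P(X=3 | X≥2) = P(X=3) / P(X≥2).
P(X=3) = C(8,3)·0.10^3·0.90^5 = 0.033067
P(X≥2) = 1 − 0.430467 − 0.382638 = 0.186895
Ratio = 0.033067 / 0.186895 = 0.176930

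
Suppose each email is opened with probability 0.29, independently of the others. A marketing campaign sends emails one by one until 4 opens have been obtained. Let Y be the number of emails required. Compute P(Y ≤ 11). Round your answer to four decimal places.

Finishing within 11 emails ⇔ at least 4 successes in the first 11. With X ~ Binomial(11, 0.29), P(Y ≤ 11) = 1 − P(X ≤ 3).
  k=0: C(11,0)·0.29^0·0.71^11 = 0.023112
  k=1: C(11,1)·0.29^1·0.71^10 = 0.103842
  k=2: C(11,2)·0.29^2·0.71^9 = 0.212072
  k=3: C(11,3)·0.29^3·0.71^8 = 0.259863
1 − 0.598890 = 0.401110

0.4011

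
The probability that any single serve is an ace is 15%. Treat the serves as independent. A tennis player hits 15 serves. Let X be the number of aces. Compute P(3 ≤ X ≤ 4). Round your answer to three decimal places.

X ~ Binomial(15, 0.15); P(3 ≤ X ≤ 4) = Σ C(15,k) p^k (1−p)^(15−k) over k:
  k=3: C(15,3)·0.15^3·0.85^12 = 0.21843
  k=4: C(15,4)·0.15^4·0.85^11 = 0.11564
Total = 0.33407

0.334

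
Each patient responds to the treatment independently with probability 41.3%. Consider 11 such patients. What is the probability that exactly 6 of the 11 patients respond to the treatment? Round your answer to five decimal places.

0.15978

X ~ Binomial(n=11, p=0.413).
P(X=6) = C(11,6) · p^6 · (1−p)^5
= 462 · 0.0049625 · 0.069693 = 0.1597838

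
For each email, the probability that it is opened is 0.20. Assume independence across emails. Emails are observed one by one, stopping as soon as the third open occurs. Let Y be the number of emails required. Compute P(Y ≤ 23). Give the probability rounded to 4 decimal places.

Finishing within 23 emails ⇔ at least 3 successes in the first 23. With X ~ Binomial(23, 0.20), P(Y ≤ 23) = 1 − P(X ≤ 2).
  k=0: C(23,0)·0.20^0·0.80^23 = 0.005903
  k=1: C(23,1)·0.20^1·0.80^22 = 0.033942
  k=2: C(23,2)·0.20^2·0.80^21 = 0.093341
1 − 0.133185 = 0.866815

0.8668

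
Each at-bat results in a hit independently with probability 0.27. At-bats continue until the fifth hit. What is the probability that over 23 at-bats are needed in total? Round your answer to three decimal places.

Needing more than 23 at-bats ⇔ fewer than 5 successes in the first 23. With X ~ Binomial(23, 0.27), P(Y > 23) = P(X ≤ 4).
  k=0: C(23,0)·0.27^0·0.73^23 = 0.00072
  k=1: C(23,1)·0.27^1·0.73^22 = 0.00611
  k=2: C(23,2)·0.27^2·0.73^21 = 0.02487
  k=3: C(23,3)·0.27^3·0.73^20 = 0.06438
  k=4: C(23,4)·0.27^4·0.73^19 = 0.11906
P(X ≤ 4) = 0.21514

0.215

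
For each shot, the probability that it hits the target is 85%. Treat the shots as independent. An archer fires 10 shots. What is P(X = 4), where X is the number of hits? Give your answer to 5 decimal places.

0.00125

X ~ Binomial(n=10, p=0.85).
P(X=4) = C(10,4) · p^4 · (1−p)^6
= 210 · 0.52201 · 1.1391e-05 = 0.0012487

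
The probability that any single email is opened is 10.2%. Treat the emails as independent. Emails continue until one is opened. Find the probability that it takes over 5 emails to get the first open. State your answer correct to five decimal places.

0.58396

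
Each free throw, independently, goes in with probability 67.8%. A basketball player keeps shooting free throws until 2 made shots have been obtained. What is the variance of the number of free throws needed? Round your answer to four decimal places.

1.4010

Y = total free throws until the second success; negative binomial with r=2, p=0.678.
Var(Y) = r(1−p)/p² = 2·0.322 / 0.678² = 1.400962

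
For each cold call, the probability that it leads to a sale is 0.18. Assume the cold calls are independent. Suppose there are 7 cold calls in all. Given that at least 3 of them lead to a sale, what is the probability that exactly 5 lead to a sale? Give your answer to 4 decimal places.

0.0231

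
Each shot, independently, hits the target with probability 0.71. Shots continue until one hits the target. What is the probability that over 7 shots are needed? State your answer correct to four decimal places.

0.0002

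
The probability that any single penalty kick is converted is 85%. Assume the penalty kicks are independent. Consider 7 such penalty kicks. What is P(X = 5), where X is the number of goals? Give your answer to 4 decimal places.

X ~ Binomial(n=7, p=0.85).
P(X=5) = C(7,5) · p^5 · (1−p)^2
= 21 · 0.44371 · 0.0225 = 0.209651

0.2097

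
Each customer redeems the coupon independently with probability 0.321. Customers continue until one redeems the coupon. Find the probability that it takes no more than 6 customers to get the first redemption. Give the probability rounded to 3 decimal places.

0.902

Y = number of customers to the first success; geometric, p = 0.321.
P(Y ≤ 6) = 1 − (1−p)^6 = 1 − 0.09800 = 0.90200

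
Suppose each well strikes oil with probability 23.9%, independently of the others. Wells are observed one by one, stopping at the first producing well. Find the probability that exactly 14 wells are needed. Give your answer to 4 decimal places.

0.0069

Geometric (trials to first success), p = 0.239.
P(Y = 14) = (1−p)^13 · p = 0.028708 · 0.239 = 0.006861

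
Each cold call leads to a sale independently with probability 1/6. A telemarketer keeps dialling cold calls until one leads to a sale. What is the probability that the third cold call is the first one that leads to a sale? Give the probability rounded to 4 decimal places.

0.1157

Geometric (trials to first success), p = 0.166667.
P(Y = 3) = (1−p)^2 · p = 0.69444 · 0.166667 = 0.115741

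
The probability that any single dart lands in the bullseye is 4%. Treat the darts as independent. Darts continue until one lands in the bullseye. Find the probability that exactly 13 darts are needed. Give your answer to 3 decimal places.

Geometric (trials to first success), p = 0.04.
P(Y = 13) = (1−p)^12 · p = 0.61271 · 0.04 = 0.02451

0.025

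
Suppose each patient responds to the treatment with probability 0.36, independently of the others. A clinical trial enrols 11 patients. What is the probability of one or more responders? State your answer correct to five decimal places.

0.99262

P(at least one) = 1 − P(none) = 1 − (1 − 0.36)^11
= 1 − 0.0073787 = 0.9926213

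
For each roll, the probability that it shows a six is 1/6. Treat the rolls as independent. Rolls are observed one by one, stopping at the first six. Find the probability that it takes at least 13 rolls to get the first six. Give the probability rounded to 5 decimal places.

0.11216

Y = number of rolls to the first success; geometric, p = 0.166667.
P(Y > 12) = P(first 12 all fail) = (1−p)^12 = 0.1121567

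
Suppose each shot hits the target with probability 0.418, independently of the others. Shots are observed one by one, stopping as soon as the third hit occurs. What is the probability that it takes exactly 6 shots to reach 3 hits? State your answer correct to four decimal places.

0.1440

Y = trial on which the third success occurs; negative binomial, r=3, p=0.418.
P(Y=6) = C(5,2) · p^3 · (1−p)^3
= 10 · 0.073035 · 0.19714 = 0.143979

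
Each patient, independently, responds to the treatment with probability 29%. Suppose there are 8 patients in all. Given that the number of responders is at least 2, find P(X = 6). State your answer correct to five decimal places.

X ~ Binomial(8, 0.29). Want P(X=6 | X≥2) = P(X=6) / P(X≥2).
P(X=6) = C(8,6)·0.29^6·0.71^2 = 0.0083958
P(X≥2) = 1 − 0.0645754 − 0.2110068 = 0.7244179
Ratio = 0.0083958 / 0.7244179 = 0.0115897

0.01159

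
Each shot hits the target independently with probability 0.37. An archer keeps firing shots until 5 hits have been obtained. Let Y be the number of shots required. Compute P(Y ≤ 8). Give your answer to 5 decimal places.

0.13075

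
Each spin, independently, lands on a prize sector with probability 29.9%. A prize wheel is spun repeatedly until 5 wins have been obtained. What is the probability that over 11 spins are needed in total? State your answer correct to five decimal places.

0.79189

Needing more than 11 spins ⇔ fewer than 5 successes in the first 11. With X ~ Binomial(11, 0.299), P(Y > 11) = P(X ≤ 4).
  k=0: C(11,0)·0.299^0·0.701^11 = 0.0200862
  k=1: C(11,1)·0.299^1·0.701^10 = 0.0942419
  k=2: C(11,2)·0.299^2·0.701^9 = 0.2009867
  k=3: C(11,3)·0.299^3·0.701^8 = 0.2571826
  k=4: C(11,4)·0.299^4·0.701^7 = 0.2193940
P(X ≤ 4) = 0.7918915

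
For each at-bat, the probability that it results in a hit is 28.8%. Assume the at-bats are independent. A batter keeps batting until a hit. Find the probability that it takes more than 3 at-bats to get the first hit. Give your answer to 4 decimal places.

Y = number of at-bats to the first success; geometric, p = 0.288.
P(Y > 3) = P(first 3 all fail) = (1−p)^3 = 0.360944

0.3609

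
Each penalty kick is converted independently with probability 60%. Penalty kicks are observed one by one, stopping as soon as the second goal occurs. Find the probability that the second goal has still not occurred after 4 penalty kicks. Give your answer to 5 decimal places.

0.17920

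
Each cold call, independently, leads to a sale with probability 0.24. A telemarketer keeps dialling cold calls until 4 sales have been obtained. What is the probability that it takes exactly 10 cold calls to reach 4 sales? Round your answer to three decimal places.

Y = trial on which the fourth success occurs; negative binomial, r=4, p=0.24.
P(Y=10) = C(9,3) · p^4 · (1−p)^6
= 84 · 0.0033178 · 0.1927 = 0.05370

0.054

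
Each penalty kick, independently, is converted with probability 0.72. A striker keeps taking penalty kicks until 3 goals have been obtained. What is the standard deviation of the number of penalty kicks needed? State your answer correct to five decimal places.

1.27294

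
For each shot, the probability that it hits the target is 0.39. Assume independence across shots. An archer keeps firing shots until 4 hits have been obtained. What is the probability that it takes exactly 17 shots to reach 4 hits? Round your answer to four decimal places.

Y = trial on which the fourth success occurs; negative binomial, r=4, p=0.39.
P(Y=17) = C(16,3) · p^4 · (1−p)^13
= 560 · 0.023134 · 0.0016192 = 0.020977

0.0210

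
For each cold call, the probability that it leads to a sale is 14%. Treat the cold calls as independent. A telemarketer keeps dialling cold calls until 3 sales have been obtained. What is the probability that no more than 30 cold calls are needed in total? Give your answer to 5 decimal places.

Finishing within 30 cold calls ⇔ at least 3 successes in the first 30. With X ~ Binomial(30, 0.14), P(Y ≤ 30) = 1 − P(X ≤ 2).
  k=0: C(30,0)·0.14^0·0.86^30 = 0.0108381
  k=1: C(30,1)·0.14^1·0.86^29 = 0.0529303
  k=2: C(30,2)·0.14^2·0.86^28 = 0.1249401
1 − 0.1887085 = 0.8112915

0.81129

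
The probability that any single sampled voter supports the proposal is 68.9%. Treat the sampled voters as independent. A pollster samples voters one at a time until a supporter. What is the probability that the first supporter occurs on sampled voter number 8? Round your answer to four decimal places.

Geometric (trials to first success), p = 0.689.
P(Y = 8) = (1−p)^7 · p = 0.0002814 · 0.689 = 0.000194

0.0002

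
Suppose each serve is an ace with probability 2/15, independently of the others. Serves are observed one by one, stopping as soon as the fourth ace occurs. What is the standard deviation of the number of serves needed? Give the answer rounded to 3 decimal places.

Y = total serves until the fourth success; negative binomial with r=4, p=0.133333.
SD(Y) = √[r(1−p)/p²] = √(195.00000) = 13.96424

13.964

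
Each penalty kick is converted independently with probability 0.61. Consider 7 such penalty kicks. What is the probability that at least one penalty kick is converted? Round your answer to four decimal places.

P(at least one) = 1 − P(none) = 1 − (1 − 0.61)^7
= 1 − 0.001372 = 0.998628

0.9986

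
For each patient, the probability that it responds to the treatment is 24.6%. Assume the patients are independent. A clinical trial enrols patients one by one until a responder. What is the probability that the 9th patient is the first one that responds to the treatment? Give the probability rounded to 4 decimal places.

0.0257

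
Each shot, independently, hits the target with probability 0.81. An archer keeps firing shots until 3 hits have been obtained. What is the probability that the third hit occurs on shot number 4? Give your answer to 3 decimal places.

Y = trial on which the third success occurs; negative binomial, r=3, p=0.81.
P(Y=4) = C(3,2) · p^3 · (1−p)^1
= 3 · 0.53144 · 0.19 = 0.30292

0.303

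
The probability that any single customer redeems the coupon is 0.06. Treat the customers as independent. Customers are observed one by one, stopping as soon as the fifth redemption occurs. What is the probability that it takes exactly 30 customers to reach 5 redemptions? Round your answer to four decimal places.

0.0039

Y = trial on which the fifth success occurs; negative binomial, r=5, p=0.06.
P(Y=30) = C(29,4) · p^5 · (1−p)^25
= 23751 · 7.776e-07 · 0.21291 = 0.003932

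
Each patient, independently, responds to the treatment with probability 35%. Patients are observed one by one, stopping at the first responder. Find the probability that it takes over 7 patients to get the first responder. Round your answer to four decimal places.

0.0490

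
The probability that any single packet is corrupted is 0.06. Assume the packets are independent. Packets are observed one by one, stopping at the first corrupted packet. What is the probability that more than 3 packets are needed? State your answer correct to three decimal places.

Y = number of packets to the first success; geometric, p = 0.06.
P(Y > 3) = P(first 3 all fail) = (1−p)^3 = 0.83058

0.831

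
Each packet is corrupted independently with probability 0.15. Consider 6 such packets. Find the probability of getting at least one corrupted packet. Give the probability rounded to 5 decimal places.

0.62285

P(at least one) = 1 − P(none) = 1 − (1 − 0.15)^6
= 1 − 0.3771495 = 0.6228505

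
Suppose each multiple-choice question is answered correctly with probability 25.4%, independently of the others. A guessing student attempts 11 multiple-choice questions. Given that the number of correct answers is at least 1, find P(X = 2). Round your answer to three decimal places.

X ~ Binomial(11, 0.254). Want P(X=2 | X≥1) = P(X=2) / P(X≥1).
P(X=2) = C(11,2)·0.254^2·0.746^9 = 0.25391
P(X≥1) = 1 − 0.03982 = 0.96018
Ratio = 0.25391 / 0.96018 = 0.26444

0.264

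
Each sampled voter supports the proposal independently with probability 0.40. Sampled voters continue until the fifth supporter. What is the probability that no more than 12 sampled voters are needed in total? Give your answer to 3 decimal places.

0.562

Finishing within 12 sampled voters ⇔ at least 5 successes in the first 12. With X ~ Binomial(12, 0.40), P(Y ≤ 12) = 1 − P(X ≤ 4).
  k=0: C(12,0)·0.40^0·0.60^12 = 0.00218
  k=1: C(12,1)·0.40^1·0.60^11 = 0.01741
  k=2: C(12,2)·0.40^2·0.60^10 = 0.06385
  k=3: C(12,3)·0.40^3·0.60^9 = 0.14189
  k=4: C(12,4)·0.40^4·0.60^8 = 0.21284
1 − 0.43818 = 0.56182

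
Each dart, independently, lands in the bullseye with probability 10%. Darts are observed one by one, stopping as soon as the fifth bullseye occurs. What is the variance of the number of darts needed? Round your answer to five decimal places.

Y = total darts until the fifth success; negative binomial with r=5, p=0.10.
Var(Y) = r(1−p)/p² = 5·0.90 / 0.10² = 450.0000000

450.00000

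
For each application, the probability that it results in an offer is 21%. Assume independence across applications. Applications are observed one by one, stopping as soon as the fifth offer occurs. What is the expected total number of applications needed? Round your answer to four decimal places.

23.8095

Y = total applications until the fifth success; negative binomial with r=5, p=0.21.
E[Y] = r / p = 5 / 0.21 = 23.809524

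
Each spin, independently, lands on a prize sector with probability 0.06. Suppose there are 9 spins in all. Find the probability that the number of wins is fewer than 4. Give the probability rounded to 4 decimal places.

0.9987

X ~ Binomial(9, 0.06); P(X ≤ 3) = Σ C(9,k) p^k (1−p)^(9−k) over k:
  k=0: C(9,0)·0.06^0·0.94^9 = 0.572995
  k=1: C(9,1)·0.06^1·0.94^8 = 0.329167
  k=2: C(9,2)·0.06^2·0.94^7 = 0.084043
  k=3: C(9,3)·0.06^3·0.94^6 = 0.012517
Total = 0.998722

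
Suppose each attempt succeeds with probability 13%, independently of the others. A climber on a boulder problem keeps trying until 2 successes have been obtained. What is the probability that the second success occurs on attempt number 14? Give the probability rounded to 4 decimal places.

Y = trial on which the second success occurs; negative binomial, r=2, p=0.13.
P(Y=14) = C(13,1) · p^2 · (1−p)^12
= 13 · 0.0169 · 0.18803 = 0.041311

0.0413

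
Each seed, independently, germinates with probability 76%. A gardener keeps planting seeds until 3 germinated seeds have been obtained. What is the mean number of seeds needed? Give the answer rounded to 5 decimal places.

Y = total seeds until the third success; negative binomial with r=3, p=0.76.
E[Y] = r / p = 3 / 0.76 = 3.9473684

3.94737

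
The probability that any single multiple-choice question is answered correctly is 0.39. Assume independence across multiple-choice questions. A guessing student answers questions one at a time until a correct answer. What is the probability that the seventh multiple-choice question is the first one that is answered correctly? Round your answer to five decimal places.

Geometric (trials to first success), p = 0.39.
P(Y = 7) = (1−p)^6 · p = 0.05152 · 0.39 = 0.0200929

0.02009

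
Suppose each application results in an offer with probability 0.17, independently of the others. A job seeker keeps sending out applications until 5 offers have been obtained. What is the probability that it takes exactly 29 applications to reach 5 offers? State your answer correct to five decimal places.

0.03322

Y = trial on which the fifth success occurs; negative binomial, r=5, p=0.17.
P(Y=29) = C(28,4) · p^5 · (1−p)^24
= 20475 · 0.00014199 · 0.011425 = 0.0332156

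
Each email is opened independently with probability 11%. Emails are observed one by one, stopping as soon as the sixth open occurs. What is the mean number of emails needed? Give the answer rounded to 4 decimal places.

54.5455

Y = total emails until the sixth success; negative binomial with r=6, p=0.11.
E[Y] = r / p = 6 / 0.11 = 54.545455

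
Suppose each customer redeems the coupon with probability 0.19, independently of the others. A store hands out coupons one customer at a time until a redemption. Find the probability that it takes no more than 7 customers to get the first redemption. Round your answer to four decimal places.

Y = number of customers to the first success; geometric, p = 0.19.
P(Y ≤ 7) = 1 − (1−p)^7 = 1 − 0.228768 = 0.771232

0.7712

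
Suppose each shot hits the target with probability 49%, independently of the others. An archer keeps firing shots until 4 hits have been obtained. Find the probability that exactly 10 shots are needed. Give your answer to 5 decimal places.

0.08521

Y = trial on which the fourth success occurs; negative binomial, r=4, p=0.49.
P(Y=10) = C(9,3) · p^4 · (1−p)^6
= 84 · 0.057648 · 0.017596 = 0.0852088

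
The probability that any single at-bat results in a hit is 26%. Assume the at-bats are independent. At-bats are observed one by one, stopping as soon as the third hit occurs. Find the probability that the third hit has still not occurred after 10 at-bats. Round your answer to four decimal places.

0.4958

Needing more than 10 at-bats ⇔ fewer than 3 successes in the first 10. With X ~ Binomial(10, 0.26), P(Y > 10) = P(X ≤ 2).
  k=0: C(10,0)·0.26^0·0.74^10 = 0.049240
  k=1: C(10,1)·0.26^1·0.74^9 = 0.173005
  k=2: C(10,2)·0.26^2·0.74^8 = 0.273535
P(X ≤ 2) = 0.495780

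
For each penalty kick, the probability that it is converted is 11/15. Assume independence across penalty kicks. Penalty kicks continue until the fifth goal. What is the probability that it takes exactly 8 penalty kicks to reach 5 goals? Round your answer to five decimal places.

0.14076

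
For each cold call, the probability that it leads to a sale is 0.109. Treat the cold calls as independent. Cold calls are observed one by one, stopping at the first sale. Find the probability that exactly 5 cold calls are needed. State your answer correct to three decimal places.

Geometric (trials to first success), p = 0.109.
P(Y = 5) = (1−p)^4 · p = 0.63025 · 0.109 = 0.06870

0.069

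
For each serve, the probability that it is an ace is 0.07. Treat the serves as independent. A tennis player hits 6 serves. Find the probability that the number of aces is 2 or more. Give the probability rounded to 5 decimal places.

0.06082

X ~ Binomial(6, 0.07); P(X ≥ 2) = Σ C(6,k) p^k (1−p)^(6−k) over k:
  k=2: C(6,2)·0.07^2·0.93^4 = 0.0549818
  k=3: C(6,3)·0.07^3·0.93^3 = 0.0055179
  k=4: C(6,4)·0.07^4·0.93^2 = 0.0003115
  k=5: C(6,5)·0.07^5·0.93^1 = 0.0000094
  k=6: C(6,6)·0.07^6·0.93^0 = 0.0000001
Total = 0.0608207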